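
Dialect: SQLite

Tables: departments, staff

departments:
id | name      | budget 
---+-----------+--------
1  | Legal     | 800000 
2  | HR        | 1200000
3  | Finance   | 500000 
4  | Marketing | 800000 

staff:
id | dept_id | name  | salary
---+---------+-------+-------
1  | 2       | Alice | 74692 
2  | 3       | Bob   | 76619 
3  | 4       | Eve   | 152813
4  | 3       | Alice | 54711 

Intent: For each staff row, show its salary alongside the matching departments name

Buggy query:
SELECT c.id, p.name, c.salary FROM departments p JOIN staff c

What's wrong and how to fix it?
Bug: JOIN with no ON clause produces a cartesian product; every staff row pairs with every departments row

Fix: Add ON c.dept_id = p.id to the JOIN

Corrected query:
SELECT c.id, p.name, c.salary FROM departments p JOIN staff c ON c.dept_id = p.id

Result:
id | name      | salary
---+-----------+-------
1  | HR        | 74692 
2  | Finance   | 76619 
3  | Marketing | 152813
4  | Finance   | 54711 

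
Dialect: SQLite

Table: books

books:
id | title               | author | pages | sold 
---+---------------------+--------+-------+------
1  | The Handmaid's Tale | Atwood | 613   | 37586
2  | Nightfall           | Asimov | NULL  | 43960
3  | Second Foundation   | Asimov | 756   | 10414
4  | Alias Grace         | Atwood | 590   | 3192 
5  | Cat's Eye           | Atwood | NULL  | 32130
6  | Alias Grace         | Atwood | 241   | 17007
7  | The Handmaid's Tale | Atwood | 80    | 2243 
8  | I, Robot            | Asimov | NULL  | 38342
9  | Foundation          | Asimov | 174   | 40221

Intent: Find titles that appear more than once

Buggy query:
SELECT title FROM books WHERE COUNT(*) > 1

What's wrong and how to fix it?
Bug: COUNT(*) is an aggregate and cannot be used in WHERE

Fix: Group first, then use HAVING for the count condition

Corrected query:
SELECT title FROM books GROUP BY title HAVING COUNT(*) > 1

Result:
title              
-------------------
Alias Grace        
The Handmaid's Tale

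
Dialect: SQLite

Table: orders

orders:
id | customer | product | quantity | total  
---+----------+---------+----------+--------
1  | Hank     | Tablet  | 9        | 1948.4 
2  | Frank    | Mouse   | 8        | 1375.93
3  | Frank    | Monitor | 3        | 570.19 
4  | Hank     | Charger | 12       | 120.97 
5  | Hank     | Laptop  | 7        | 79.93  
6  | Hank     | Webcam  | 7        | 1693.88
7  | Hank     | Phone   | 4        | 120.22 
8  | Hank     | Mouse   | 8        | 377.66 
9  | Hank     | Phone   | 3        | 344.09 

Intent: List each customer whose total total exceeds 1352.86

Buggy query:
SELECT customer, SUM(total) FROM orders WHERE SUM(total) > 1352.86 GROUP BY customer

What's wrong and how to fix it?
Bug: WHERE runs before GROUP BY, so aggregates aren't available there

Fix: Use HAVING (which filters groups after aggregation) instead of WHERE

Corrected query:
SELECT customer, SUM(total) FROM orders GROUP BY customer HAVING SUM(total) > 1352.86

Result:
customer | SUM(total)
---------+-----------
Frank    | 1946.12   
Hank     | 4685.15   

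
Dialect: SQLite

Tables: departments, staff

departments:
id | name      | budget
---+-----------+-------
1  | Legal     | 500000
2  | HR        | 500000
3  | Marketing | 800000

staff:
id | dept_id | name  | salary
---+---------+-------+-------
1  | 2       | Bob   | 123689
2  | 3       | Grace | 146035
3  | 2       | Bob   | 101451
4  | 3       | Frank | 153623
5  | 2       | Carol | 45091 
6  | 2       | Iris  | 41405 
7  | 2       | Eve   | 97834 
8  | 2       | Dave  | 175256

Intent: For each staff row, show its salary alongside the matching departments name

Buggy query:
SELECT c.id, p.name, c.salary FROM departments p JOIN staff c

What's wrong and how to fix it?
Bug: Missing join condition: each staff row is matched to all departments rows instead of just its own

Fix: Specify the join condition linking the foreign key to the parent id

Corrected query:
SELECT c.id, p.name, c.salary FROM departments p JOIN staff c ON c.dept_id = p.id

Result:
id | name      | salary
---+-----------+-------
1  | HR        | 123689
2  | Marketing | 146035
3  | HR        | 101451
4  | Marketing | 153623
5  | HR        | 45091 
6  | HR        | 41405 
7  | HR        | 97834 
8  | HR        | 175256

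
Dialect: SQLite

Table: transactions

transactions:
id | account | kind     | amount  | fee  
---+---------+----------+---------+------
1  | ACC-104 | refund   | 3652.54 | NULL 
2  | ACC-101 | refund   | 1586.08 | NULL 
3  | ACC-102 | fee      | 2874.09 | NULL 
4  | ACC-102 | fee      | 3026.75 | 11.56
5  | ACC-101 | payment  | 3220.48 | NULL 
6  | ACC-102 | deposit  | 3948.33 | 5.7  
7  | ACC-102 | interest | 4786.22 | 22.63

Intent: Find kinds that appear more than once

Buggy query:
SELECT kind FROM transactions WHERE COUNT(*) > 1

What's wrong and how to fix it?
Bug: WHERE can't reference COUNT(*); aggregates are computed after WHERE

Fix: GROUP BY kind, then filter groups with HAVING COUNT(*) > 1

Corrected query:
SELECT kind FROM transactions GROUP BY kind HAVING COUNT(*) > 1

Result:
kind  
------
fee   
refund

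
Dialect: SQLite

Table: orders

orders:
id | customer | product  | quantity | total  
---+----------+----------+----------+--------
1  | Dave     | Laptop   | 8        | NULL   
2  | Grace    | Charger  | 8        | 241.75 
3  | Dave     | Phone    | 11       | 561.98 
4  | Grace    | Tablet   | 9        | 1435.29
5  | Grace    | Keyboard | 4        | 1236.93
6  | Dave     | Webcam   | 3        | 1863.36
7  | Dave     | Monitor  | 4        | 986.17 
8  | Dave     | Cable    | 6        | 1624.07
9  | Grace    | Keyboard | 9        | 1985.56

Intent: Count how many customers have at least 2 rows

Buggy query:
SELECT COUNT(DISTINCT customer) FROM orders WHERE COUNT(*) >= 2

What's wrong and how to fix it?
Bug: WHERE filters individual rows, not groups, so a group-level COUNT is invalid there

Fix: Use a subquery that GROUPs and filters with HAVING, then count its rows

Corrected query:
SELECT COUNT(*) FROM (SELECT customer FROM orders GROUP BY customer HAVING COUNT(*) >= 2)

Result:
COUNT(*)
--------
2       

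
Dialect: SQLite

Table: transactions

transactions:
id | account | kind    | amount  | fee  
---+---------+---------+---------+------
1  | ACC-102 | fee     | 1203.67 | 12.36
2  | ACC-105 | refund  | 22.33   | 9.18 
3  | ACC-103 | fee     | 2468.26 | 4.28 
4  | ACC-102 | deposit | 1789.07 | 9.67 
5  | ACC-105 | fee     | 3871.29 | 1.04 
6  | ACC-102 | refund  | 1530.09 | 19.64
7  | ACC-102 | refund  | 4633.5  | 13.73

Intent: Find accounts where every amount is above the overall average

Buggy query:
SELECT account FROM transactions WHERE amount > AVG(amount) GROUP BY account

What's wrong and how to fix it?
Bug: AVG() is an aggregate; it can't sit directly in WHERE

Fix: Use a subquery for AVG and a HAVING MIN(...) filter so the condition holds for every row in the group

Corrected query:
SELECT account FROM transactions GROUP BY account HAVING MIN(amount) > (SELECT AVG(amount) FROM transactions)

Result:
account
-------
ACC-103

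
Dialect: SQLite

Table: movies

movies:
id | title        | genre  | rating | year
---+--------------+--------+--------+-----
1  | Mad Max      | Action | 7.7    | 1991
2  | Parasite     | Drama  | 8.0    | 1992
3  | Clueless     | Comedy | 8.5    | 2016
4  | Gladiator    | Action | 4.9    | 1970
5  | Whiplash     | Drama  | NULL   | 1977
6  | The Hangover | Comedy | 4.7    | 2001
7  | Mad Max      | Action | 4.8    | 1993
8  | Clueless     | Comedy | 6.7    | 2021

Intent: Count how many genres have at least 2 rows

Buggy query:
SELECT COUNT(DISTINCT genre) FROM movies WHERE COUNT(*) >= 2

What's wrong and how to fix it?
Bug: WHERE filters individual rows, not groups, so a group-level COUNT is invalid there

Fix: Group first with HAVING COUNT(*) >= 2, then COUNT the resulting groups

Corrected query:
SELECT COUNT(*) FROM (SELECT genre FROM movies GROUP BY genre HAVING COUNT(*) >= 2)

Result:
COUNT(*)
--------
3       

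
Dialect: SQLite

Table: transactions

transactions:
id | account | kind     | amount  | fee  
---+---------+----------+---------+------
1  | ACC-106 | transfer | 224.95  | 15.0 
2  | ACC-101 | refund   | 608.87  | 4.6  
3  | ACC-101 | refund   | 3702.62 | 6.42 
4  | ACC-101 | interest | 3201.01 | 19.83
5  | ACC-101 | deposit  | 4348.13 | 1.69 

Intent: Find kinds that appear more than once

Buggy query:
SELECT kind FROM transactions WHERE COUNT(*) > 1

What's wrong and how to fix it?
Bug: WHERE can't reference COUNT(*); aggregates are computed after WHERE

Fix: Group first, then use HAVING for the count condition

Corrected query:
SELECT kind FROM transactions GROUP BY kind HAVING COUNT(*) > 1

Result:
kind  
------
refund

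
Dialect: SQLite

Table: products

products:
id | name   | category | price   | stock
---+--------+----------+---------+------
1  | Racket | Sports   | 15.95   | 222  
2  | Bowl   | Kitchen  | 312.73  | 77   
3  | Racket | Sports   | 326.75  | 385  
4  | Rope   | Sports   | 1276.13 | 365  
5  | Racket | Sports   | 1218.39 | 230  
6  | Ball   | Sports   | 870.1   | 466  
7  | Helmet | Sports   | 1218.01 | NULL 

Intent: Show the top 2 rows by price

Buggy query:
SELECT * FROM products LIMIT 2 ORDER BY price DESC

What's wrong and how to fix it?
Bug: ORDER BY cannot follow LIMIT; LIMIT is the final clause

Fix: Swap the clauses: ORDER BY first, then LIMIT

Corrected query:
SELECT * FROM products ORDER BY price DESC LIMIT 2

Result:
id | name   | category | price   | stock
---+--------+----------+---------+------
4  | Rope   | Sports   | 1276.13 | 365  
5  | Racket | Sports   | 1218.39 | 230  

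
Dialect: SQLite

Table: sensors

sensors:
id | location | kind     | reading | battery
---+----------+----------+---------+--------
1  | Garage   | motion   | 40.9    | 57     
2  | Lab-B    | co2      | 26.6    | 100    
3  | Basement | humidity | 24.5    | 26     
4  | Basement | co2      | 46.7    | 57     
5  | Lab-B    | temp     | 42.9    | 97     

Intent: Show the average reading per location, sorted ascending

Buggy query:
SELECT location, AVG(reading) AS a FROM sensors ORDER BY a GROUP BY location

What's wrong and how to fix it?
Bug: ORDER BY appears before GROUP BY; SQL clause order requires GROUP BY first

Fix: Reorder: SELECT … FROM … GROUP BY … ORDER BY …

Corrected query:
SELECT location, AVG(reading) AS a FROM sensors GROUP BY location ORDER BY a

Result:
location | a    
---------+------
Lab-B    | 34.75
Basement | 35.6 
Garage   | 40.9 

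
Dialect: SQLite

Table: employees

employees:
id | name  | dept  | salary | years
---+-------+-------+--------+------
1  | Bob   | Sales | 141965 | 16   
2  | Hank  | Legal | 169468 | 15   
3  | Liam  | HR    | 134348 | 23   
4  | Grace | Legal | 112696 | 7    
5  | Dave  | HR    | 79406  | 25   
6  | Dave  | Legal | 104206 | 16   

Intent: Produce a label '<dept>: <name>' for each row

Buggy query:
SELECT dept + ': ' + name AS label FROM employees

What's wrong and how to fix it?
Bug: '+' is numeric addition; on text columns SQLite converts them to 0 instead of concatenating

Fix: Replace + with || to concatenate text

Corrected query:
SELECT dept || ': ' || name AS label FROM employees

Result:
label       
------------
Sales: Bob  
Legal: Hank 
HR: Liam    
Legal: Grace
HR: Dave    
Legal: Dave 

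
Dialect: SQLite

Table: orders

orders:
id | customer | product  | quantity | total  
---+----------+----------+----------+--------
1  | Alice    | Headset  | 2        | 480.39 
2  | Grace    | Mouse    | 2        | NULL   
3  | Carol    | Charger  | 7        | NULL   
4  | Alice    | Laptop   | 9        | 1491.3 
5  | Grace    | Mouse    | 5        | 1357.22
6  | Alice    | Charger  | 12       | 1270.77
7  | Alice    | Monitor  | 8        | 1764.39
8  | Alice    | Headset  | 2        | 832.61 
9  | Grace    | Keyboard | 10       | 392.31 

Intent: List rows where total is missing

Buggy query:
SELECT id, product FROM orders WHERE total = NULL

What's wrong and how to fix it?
Bug: '= NULL' is always unknown in SQL three-valued logic, so no rows match

Fix: Use IS NULL to test for NULL

Corrected query:
SELECT id, product FROM orders WHERE total IS NULL

Result:
id | product
---+--------
2  | Mouse  
3  | Charger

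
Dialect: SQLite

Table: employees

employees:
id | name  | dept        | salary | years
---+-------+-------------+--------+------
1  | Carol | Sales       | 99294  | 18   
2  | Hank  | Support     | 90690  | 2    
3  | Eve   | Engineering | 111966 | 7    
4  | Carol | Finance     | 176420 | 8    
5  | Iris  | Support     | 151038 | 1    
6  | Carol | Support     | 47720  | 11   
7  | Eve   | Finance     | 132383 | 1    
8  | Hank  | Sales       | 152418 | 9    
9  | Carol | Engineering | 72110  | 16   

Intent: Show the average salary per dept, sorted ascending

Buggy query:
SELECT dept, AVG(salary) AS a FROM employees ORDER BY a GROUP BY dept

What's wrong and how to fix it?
Bug: ORDER BY appears before GROUP BY; SQL clause order requires GROUP BY first

Fix: Reorder: SELECT … FROM … GROUP BY … ORDER BY …

Corrected query:
SELECT dept, AVG(salary) AS a FROM employees GROUP BY dept ORDER BY a

Result:
dept        | a           
------------+-------------
Engineering | 92038       
Support     | 96482.666667
Sales       | 125856      
Finance     | 154401.5    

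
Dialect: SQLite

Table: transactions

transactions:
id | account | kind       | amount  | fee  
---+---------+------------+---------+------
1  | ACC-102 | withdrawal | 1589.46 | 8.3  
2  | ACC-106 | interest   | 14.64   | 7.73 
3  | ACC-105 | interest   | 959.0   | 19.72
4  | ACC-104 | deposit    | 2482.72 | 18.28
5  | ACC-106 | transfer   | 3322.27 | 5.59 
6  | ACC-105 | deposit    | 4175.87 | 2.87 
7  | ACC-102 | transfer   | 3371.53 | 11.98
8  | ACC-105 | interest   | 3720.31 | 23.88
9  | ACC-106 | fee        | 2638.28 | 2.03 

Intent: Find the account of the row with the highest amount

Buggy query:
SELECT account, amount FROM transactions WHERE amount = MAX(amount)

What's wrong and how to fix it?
Bug: MAX(amount) is an aggregate and cannot be used directly in WHERE

Fix: Use a subquery: WHERE amount = (SELECT MAX(amount) FROM transactions)

Corrected query:
SELECT account, amount FROM transactions WHERE amount = (SELECT MAX(amount) FROM transactions)

Result:
account | amount 
--------+--------
ACC-105 | 4175.87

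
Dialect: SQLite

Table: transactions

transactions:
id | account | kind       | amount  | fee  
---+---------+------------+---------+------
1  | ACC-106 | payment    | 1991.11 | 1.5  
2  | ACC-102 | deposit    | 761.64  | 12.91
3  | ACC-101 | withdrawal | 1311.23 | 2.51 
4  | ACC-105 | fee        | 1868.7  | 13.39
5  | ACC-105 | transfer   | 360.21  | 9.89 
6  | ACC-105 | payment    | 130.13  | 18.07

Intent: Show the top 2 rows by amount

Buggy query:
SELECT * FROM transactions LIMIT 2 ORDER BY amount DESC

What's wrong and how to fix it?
Bug: LIMIT must come after ORDER BY

Fix: Swap the clauses: ORDER BY first, then LIMIT

Corrected query:
SELECT * FROM transactions ORDER BY amount DESC LIMIT 2

Result:
id | account | kind    | amount  | fee  
---+---------+---------+---------+------
1  | ACC-106 | payment | 1991.11 | 1.5  
4  | ACC-105 | fee     | 1868.7  | 13.39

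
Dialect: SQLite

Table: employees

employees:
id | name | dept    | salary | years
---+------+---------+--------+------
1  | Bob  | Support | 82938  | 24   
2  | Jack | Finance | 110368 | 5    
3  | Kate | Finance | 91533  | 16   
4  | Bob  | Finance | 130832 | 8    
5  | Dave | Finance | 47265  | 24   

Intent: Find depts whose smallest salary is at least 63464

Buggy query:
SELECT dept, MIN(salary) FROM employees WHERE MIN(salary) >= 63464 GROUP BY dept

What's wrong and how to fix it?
Bug: MIN() in WHERE is a misuse of aggregate

Fix: Replace WHERE with HAVING after the GROUP BY

Corrected query:
SELECT dept, MIN(salary) FROM employees GROUP BY dept HAVING MIN(salary) >= 63464

Result:
dept    | MIN(salary)
--------+------------
Support | 82938      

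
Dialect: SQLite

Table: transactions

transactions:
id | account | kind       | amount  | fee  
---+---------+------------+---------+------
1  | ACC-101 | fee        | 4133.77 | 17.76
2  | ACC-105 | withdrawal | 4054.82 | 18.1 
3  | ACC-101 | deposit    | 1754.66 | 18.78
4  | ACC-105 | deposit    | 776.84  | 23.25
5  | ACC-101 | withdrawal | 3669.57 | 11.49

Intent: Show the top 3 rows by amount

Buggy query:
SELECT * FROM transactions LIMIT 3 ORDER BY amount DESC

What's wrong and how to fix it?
Bug: LIMIT must come after ORDER BY

Fix: Sort with ORDER BY, then apply LIMIT

Corrected query:
SELECT * FROM transactions ORDER BY amount DESC LIMIT 3

Result:
id | account | kind       | amount  | fee  
---+---------+------------+---------+------
1  | ACC-101 | fee        | 4133.77 | 17.76
2  | ACC-105 | withdrawal | 4054.82 | 18.1 
5  | ACC-101 | withdrawal | 3669.57 | 11.49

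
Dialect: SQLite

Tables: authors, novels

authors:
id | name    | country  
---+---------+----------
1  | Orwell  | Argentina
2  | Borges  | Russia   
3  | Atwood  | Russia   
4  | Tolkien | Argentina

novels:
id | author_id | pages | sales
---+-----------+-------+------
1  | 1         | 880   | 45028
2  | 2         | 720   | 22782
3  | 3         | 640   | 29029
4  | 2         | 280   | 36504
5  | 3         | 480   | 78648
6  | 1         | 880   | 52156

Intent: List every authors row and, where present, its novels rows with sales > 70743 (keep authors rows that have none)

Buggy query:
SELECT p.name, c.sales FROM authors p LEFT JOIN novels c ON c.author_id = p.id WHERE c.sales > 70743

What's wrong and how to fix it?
Bug: A WHERE condition on the right-hand table after LEFT JOIN drops unmatched parents

Fix: Move the right-table condition into the ON clause so unmatched parents are kept

Corrected query:
SELECT p.name, c.sales FROM authors p LEFT JOIN novels c ON c.author_id = p.id AND c.sales > 70743

Result:
name    | sales
--------+------
Orwell  | NULL 
Borges  | NULL 
Atwood  | 78648
Tolkien | NULL 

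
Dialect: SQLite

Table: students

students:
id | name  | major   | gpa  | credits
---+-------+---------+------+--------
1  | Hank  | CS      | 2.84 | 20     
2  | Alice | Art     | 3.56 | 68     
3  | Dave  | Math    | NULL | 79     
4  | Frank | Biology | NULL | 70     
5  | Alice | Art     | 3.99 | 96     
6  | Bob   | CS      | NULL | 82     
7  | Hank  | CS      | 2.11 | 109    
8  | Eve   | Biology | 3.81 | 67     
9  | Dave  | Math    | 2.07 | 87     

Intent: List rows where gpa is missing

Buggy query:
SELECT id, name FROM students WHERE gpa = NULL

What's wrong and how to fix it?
Bug: Comparing to NULL with '=' never matches; NULL = NULL is unknown, not true

Fix: Use IS NULL to test for NULL

Corrected query:
SELECT id, name FROM students WHERE gpa IS NULL

Result:
id | name 
---+------
3  | Dave 
4  | Frank
6  | Bob  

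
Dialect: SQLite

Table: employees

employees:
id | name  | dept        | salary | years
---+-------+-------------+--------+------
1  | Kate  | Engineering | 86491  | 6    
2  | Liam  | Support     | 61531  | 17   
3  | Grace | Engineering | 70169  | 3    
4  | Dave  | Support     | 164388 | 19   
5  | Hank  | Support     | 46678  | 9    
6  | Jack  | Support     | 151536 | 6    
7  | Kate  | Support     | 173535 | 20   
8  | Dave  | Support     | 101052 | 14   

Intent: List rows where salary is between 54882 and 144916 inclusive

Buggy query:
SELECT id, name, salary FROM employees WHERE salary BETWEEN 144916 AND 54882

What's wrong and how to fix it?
Bug: BETWEEN expects the lower bound first; with 144916 AND 54882 the range is empty

Fix: Write BETWEEN 54882 AND 144916

Corrected query:
SELECT id, name, salary FROM employees WHERE salary BETWEEN 54882 AND 144916

Result:
id | name  | salary
---+-------+-------
1  | Kate  | 86491 
2  | Liam  | 61531 
3  | Grace | 70169 
8  | Dave  | 101052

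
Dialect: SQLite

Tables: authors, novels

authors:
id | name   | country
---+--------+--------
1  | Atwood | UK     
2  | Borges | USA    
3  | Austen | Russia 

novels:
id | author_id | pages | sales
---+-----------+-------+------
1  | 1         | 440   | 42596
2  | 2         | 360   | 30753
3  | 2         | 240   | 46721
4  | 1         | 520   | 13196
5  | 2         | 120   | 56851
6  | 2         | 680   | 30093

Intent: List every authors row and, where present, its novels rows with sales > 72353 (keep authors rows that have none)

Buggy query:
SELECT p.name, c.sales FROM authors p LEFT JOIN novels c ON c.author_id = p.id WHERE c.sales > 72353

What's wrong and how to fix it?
Bug: Filtering c.sales in WHERE discards the NULL rows produced by LEFT JOIN, turning it into an inner join

Fix: Put 'c.sales > 72353' in the JOIN's ON clause instead of WHERE

Corrected query:
SELECT p.name, c.sales FROM authors p LEFT JOIN novels c ON c.author_id = p.id AND c.sales > 72353

Result:
name   | sales
-------+------
Atwood | NULL 
Borges | NULL 
Austen | NULL 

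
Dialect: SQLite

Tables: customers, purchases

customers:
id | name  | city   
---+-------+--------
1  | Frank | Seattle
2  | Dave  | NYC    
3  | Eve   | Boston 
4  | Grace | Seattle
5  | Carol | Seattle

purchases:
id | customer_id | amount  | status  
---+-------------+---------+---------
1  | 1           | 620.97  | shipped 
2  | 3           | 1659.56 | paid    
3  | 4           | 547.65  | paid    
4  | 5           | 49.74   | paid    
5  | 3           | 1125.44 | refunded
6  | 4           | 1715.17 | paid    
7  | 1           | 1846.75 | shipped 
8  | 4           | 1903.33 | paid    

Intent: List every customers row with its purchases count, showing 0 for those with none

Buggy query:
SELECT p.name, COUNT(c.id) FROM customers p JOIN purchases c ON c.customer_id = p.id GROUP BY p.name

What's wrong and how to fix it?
Bug: INNER JOIN drops customers rows that have no matching purchases rows

Fix: Use LEFT JOIN so parents without children still appear (COUNT(c.id) gives 0)

Corrected query:
SELECT p.name, COUNT(c.id) FROM customers p LEFT JOIN purchases c ON c.customer_id = p.id GROUP BY p.name

Result:
name  | COUNT(c.id)
------+------------
Carol | 1          
Dave  | 0          
Eve   | 2          
Frank | 2          
Grace | 3          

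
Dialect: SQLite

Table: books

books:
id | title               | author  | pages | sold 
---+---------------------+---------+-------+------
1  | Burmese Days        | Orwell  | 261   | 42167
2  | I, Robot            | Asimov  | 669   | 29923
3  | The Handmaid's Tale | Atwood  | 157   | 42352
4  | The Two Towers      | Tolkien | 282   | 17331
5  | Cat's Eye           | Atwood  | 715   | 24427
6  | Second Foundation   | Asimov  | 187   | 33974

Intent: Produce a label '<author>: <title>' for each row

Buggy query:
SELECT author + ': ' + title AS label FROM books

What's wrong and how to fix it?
Bug: SQLite uses || for string concatenation; + coerces text to numbers (yielding 0)

Fix: Use the || operator for string concatenation

Corrected query:
SELECT author || ': ' || title AS label FROM books

Result:
label                      
---------------------------
Orwell: Burmese Days       
Asimov: I, Robot           
Atwood: The Handmaid's Tale
Tolkien: The Two Towers    
Atwood: Cat's Eye          
Asimov: Second Foundation  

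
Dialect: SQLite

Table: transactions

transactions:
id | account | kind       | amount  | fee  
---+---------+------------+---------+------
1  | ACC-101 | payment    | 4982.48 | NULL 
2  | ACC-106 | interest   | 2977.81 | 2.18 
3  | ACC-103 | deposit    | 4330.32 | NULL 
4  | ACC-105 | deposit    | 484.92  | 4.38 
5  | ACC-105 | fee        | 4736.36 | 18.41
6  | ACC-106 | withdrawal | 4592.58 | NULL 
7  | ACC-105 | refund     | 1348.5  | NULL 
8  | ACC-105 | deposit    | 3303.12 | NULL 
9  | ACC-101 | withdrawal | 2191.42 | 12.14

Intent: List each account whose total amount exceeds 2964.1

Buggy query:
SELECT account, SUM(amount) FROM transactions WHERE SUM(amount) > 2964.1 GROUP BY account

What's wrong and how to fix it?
Bug: SUM(amount) is an aggregate, but WHERE filters rows before aggregation

Fix: Use HAVING (which filters groups after aggregation) instead of WHERE

Corrected query:
SELECT account, SUM(amount) FROM transactions GROUP BY account HAVING SUM(amount) > 2964.1

Result:
account | SUM(amount)
--------+------------
ACC-101 | 7173.9     
ACC-103 | 4330.32    
ACC-105 | 9872.9     
ACC-106 | 7570.39    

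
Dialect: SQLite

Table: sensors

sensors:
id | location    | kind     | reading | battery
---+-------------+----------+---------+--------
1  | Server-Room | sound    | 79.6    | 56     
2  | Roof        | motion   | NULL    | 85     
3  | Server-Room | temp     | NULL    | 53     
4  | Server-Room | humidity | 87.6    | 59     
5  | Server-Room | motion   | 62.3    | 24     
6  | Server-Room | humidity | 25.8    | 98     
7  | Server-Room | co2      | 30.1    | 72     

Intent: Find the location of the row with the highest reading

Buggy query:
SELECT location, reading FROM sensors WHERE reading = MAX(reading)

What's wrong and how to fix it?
Bug: WHERE is evaluated per row; an aggregate over the whole table isn't defined there

Fix: Use a subquery: WHERE reading = (SELECT MAX(reading) FROM sensors)

Corrected query:
SELECT location, reading FROM sensors WHERE reading = (SELECT MAX(reading) FROM sensors)

Result:
location    | reading
------------+--------
Server-Room | 87.6   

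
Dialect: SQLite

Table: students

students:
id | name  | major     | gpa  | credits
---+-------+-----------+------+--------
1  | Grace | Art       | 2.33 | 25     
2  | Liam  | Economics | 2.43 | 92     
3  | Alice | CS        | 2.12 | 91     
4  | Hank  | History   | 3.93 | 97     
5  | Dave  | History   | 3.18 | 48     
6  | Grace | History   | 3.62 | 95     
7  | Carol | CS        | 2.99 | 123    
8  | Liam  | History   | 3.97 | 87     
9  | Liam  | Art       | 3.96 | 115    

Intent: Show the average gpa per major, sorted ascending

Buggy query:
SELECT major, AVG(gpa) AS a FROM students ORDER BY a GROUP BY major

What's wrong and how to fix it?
Bug: GROUP BY must precede ORDER BY

Fix: Reorder: SELECT … FROM … GROUP BY … ORDER BY …

Corrected query:
SELECT major, AVG(gpa) AS a FROM students GROUP BY major ORDER BY a

Result:
major     | a    
----------+------
Economics | 2.43 
CS        | 2.555
Art       | 3.145
History   | 3.675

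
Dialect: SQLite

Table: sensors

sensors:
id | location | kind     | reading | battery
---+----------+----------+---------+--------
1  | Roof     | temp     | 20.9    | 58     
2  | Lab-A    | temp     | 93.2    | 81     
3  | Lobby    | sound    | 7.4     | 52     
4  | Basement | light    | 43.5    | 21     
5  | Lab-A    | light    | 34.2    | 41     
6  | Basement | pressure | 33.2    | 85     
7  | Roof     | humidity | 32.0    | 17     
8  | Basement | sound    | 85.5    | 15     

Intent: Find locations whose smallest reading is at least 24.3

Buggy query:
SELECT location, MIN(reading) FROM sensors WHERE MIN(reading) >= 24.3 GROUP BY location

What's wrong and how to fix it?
Bug: MIN() in WHERE is a misuse of aggregate

Fix: Use HAVING for the per-group MIN condition

Corrected query:
SELECT location, MIN(reading) FROM sensors GROUP BY location HAVING MIN(reading) >= 24.3

Result:
location | MIN(reading)
---------+-------------
Basement | 33.2        
Lab-A    | 34.2        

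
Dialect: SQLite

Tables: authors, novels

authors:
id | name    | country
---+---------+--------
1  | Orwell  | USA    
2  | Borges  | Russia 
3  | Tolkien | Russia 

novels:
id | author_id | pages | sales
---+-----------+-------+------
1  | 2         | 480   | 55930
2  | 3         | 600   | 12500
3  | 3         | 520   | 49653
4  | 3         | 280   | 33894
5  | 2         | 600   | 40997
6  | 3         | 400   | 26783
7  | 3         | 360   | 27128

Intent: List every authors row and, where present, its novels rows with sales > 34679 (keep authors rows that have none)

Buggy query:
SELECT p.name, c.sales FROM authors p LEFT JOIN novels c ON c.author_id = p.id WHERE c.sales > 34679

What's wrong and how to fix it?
Bug: A WHERE condition on the right-hand table after LEFT JOIN drops unmatched parents

Fix: Move the right-table condition into the ON clause so unmatched parents are kept

Corrected query:
SELECT p.name, c.sales FROM authors p LEFT JOIN novels c ON c.author_id = p.id AND c.sales > 34679

Result:
name    | sales
--------+------
Orwell  | NULL 
Borges  | 40997
Borges  | 55930
Tolkien | 49653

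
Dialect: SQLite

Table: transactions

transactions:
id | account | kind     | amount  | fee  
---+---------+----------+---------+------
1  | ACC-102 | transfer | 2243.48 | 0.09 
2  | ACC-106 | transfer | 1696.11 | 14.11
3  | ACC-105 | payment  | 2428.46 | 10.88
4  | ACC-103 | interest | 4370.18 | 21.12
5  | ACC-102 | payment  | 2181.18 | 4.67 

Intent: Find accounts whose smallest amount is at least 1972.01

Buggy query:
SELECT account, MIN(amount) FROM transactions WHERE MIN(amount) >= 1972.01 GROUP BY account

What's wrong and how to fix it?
Bug: Aggregates like MIN are computed per group after WHERE runs

Fix: Use HAVING for the per-group MIN condition

Corrected query:
SELECT account, MIN(amount) FROM transactions GROUP BY account HAVING MIN(amount) >= 1972.01

Result:
account | MIN(amount)
--------+------------
ACC-102 | 2181.18    
ACC-103 | 4370.18    
ACC-105 | 2428.46    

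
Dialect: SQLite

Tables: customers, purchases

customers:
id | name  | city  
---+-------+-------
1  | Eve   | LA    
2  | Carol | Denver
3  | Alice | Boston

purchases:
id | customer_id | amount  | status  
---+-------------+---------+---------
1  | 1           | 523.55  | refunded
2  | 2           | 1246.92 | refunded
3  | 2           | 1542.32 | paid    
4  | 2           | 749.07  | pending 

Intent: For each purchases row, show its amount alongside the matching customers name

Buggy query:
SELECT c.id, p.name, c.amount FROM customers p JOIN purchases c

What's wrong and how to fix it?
Bug: Missing join condition: each purchases row is matched to all customers rows instead of just its own

Fix: Add ON c.customer_id = p.id to the JOIN

Corrected query:
SELECT c.id, p.name, c.amount FROM customers p JOIN purchases c ON c.customer_id = p.id

Result:
id | name  | amount 
---+-------+--------
1  | Eve   | 523.55 
2  | Carol | 1246.92
3  | Carol | 1542.32
4  | Carol | 749.07 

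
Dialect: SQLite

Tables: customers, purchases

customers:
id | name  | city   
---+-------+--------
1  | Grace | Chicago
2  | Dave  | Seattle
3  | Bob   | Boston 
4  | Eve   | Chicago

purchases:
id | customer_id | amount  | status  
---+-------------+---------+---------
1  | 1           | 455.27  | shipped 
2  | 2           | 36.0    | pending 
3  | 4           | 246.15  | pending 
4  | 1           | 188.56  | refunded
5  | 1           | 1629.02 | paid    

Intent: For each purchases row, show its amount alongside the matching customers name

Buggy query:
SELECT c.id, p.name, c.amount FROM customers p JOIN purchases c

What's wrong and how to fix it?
Bug: JOIN with no ON clause produces a cartesian product; every purchases row pairs with every customers row

Fix: Add ON c.customer_id = p.id to the JOIN

Corrected query:
SELECT c.id, p.name, c.amount FROM customers p JOIN purchases c ON c.customer_id = p.id

Result:
id | name  | amount 
---+-------+--------
1  | Grace | 455.27 
2  | Dave  | 36     
3  | Eve   | 246.15 
4  | Grace | 188.56 
5  | Grace | 1629.02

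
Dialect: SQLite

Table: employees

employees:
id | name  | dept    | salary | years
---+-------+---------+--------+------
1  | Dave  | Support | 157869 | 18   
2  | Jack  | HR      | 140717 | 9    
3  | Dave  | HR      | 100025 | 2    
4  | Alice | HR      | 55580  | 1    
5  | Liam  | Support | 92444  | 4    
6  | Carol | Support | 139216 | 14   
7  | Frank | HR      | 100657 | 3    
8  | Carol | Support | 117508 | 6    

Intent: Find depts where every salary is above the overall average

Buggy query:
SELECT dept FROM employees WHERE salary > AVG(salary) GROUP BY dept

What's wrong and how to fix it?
Bug: WHERE evaluates per row before aggregation, so AVG() is unavailable

Fix: Compute the overall average in a scalar subquery and compare each group's MIN against it in HAVING

Corrected query:
SELECT dept FROM employees GROUP BY dept HAVING MIN(salary) > (SELECT AVG(salary) FROM employees)

Result:
(no rows)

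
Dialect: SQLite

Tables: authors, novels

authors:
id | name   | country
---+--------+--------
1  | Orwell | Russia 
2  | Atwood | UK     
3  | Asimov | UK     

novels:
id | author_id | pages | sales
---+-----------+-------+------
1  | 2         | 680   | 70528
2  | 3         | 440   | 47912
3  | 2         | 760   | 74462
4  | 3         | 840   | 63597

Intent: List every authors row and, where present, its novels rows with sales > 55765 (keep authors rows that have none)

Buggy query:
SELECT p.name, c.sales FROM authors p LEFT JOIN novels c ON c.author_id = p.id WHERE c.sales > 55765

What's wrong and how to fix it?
Bug: A WHERE condition on the right-hand table after LEFT JOIN drops unmatched parents

Fix: Move the right-table condition into the ON clause so unmatched parents are kept

Corrected query:
SELECT p.name, c.sales FROM authors p LEFT JOIN novels c ON c.author_id = p.id AND c.sales > 55765

Result:
name   | sales
-------+------
Orwell | NULL 
Atwood | 70528
Atwood | 74462
Asimov | 63597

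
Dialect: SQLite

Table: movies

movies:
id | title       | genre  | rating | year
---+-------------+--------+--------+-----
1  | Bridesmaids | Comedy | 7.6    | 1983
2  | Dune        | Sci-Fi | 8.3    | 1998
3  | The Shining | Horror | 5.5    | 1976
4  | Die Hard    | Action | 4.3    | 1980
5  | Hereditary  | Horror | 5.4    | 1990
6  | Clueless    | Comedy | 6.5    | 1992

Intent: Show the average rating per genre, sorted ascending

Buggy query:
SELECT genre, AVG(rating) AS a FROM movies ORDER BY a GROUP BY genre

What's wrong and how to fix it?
Bug: GROUP BY must precede ORDER BY

Fix: Reorder: SELECT … FROM … GROUP BY … ORDER BY …

Corrected query:
SELECT genre, AVG(rating) AS a FROM movies GROUP BY genre ORDER BY a

Result:
genre  | a   
-------+-----
Action | 4.3 
Horror | 5.45
Comedy | 7.05
Sci-Fi | 8.3 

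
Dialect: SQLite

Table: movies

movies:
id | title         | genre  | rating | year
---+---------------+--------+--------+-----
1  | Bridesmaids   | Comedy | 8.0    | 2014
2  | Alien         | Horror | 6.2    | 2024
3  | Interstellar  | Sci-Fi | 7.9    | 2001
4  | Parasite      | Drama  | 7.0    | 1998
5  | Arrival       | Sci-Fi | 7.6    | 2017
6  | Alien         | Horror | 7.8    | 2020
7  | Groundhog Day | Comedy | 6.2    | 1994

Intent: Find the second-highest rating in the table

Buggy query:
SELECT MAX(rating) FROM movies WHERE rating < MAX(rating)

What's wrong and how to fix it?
Bug: The inner MAX is an aggregate inside WHERE, which is not allowed

Fix: Compute the overall MAX in a subquery, then take MAX of rows below it

Corrected query:
SELECT MAX(rating) FROM movies WHERE rating < (SELECT MAX(rating) FROM movies)

Result:
MAX(rating)
-----------
7.9        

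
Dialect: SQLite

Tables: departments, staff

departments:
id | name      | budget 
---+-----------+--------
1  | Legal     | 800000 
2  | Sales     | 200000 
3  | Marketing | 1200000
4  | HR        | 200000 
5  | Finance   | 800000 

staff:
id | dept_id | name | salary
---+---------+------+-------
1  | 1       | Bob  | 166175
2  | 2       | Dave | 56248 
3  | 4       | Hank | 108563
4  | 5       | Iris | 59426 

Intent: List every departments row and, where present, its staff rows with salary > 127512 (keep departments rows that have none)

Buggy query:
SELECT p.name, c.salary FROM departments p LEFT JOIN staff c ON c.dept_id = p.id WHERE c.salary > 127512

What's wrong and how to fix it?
Bug: Filtering c.salary in WHERE discards the NULL rows produced by LEFT JOIN, turning it into an inner join

Fix: Move the right-table condition into the ON clause so unmatched parents are kept

Corrected query:
SELECT p.name, c.salary FROM departments p LEFT JOIN staff c ON c.dept_id = p.id AND c.salary > 127512

Result:
name      | salary
----------+-------
Legal     | 166175
Sales     | NULL  
Marketing | NULL  
HR        | NULL  
Finance   | NULL  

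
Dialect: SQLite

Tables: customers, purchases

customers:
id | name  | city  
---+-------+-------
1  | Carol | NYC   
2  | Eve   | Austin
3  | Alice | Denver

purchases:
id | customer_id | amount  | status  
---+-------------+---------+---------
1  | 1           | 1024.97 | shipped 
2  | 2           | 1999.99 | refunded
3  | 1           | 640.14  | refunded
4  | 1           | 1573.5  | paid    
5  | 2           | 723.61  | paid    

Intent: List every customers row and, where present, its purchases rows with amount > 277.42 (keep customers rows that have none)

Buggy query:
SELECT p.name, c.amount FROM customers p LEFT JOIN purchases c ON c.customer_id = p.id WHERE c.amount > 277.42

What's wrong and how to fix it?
Bug: A WHERE condition on the right-hand table after LEFT JOIN drops unmatched parents

Fix: Put 'c.amount > 277.42' in the JOIN's ON clause instead of WHERE

Corrected query:
SELECT p.name, c.amount FROM customers p LEFT JOIN purchases c ON c.customer_id = p.id AND c.amount > 277.42

Result:
name  | amount 
------+--------
Carol | 640.14 
Carol | 1024.97
Carol | 1573.5 
Eve   | 723.61 
Eve   | 1999.99
Alice | NULL   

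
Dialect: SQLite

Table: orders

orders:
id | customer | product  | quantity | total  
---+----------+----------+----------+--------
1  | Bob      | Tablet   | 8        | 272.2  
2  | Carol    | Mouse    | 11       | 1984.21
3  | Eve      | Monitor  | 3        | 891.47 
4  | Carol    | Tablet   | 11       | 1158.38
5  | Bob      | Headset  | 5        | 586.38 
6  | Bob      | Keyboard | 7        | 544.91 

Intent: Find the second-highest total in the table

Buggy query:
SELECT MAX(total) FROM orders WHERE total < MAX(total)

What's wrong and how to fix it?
Bug: MAX(total) on the right of the comparison is an aggregate-in-WHERE error

Fix: Compute the overall MAX in a subquery, then take MAX of rows below it

Corrected query:
SELECT MAX(total) FROM orders WHERE total < (SELECT MAX(total) FROM orders)

Result:
MAX(total)
----------
1158.38   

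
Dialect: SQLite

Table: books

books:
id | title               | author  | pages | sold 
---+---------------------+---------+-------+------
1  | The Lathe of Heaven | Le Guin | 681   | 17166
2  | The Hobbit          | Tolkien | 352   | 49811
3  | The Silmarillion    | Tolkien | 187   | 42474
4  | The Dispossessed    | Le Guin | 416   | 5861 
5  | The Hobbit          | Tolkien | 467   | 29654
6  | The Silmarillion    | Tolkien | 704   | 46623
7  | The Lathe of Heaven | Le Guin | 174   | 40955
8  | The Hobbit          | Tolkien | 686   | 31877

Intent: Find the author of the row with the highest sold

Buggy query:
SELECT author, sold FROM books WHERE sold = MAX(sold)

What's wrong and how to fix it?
Bug: WHERE is evaluated per row; an aggregate over the whole table isn't defined there

Fix: Wrap MAX in a scalar subquery so WHERE compares against a single value

Corrected query:
SELECT author, sold FROM books WHERE sold = (SELECT MAX(sold) FROM books)

Result:
author  | sold 
--------+------
Tolkien | 49811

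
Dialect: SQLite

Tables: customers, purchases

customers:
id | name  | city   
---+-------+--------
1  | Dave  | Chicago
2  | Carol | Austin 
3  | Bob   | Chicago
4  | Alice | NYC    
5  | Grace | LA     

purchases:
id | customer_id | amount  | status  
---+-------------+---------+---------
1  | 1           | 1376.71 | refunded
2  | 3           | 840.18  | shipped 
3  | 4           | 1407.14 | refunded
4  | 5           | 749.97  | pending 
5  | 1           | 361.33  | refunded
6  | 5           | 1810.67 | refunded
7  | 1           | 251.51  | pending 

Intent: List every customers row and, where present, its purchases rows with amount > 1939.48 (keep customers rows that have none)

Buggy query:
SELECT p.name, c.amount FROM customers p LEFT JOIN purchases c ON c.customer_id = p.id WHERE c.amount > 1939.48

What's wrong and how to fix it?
Bug: A WHERE condition on the right-hand table after LEFT JOIN drops unmatched parents

Fix: Put 'c.amount > 1939.48' in the JOIN's ON clause instead of WHERE

Corrected query:
SELECT p.name, c.amount FROM customers p LEFT JOIN purchases c ON c.customer_id = p.id AND c.amount > 1939.48

Result:
name  | amount
------+-------
Dave  | NULL  
Carol | NULL  
Bob   | NULL  
Alice | NULL  
Grace | NULL  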